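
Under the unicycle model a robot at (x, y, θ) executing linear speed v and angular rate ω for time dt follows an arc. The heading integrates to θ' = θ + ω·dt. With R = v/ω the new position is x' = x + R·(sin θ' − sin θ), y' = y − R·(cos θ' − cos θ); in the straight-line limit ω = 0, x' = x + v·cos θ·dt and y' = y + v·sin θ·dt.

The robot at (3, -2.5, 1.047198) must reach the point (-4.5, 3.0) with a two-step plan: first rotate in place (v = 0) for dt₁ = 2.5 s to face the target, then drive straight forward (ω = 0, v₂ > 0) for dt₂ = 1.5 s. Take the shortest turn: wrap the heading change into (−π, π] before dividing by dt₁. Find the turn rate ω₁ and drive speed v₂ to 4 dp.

heading to target = atan2(3−-2.5, -4.5−3) = 2.5088
Δθ = wrap(2.5088 − 1.0472) = 1.4616; ω₁ = Δθ/dt₁ = 0.5847
distance = √((-4.5−3)² + (3−-2.5)²) = 9.3005; v₂ = distance/dt₂ = 6.2004

ω₁ = 0.5847, v₂ = 6.2004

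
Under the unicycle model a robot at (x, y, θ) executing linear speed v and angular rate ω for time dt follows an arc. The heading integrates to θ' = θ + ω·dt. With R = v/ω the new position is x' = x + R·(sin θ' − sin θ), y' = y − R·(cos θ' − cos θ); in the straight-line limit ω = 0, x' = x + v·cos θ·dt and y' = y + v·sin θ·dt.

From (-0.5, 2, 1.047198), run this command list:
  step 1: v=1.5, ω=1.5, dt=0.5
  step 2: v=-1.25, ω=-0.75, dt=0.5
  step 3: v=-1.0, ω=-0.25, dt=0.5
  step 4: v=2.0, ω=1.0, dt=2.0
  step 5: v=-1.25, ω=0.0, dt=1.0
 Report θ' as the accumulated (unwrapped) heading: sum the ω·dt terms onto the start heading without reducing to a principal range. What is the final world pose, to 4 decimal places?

step 1: θ'=1.7972 (R=1.0000) → pose (-0.3915, 2.7245, 1.7972)
step 2: θ'=1.4222 (R=1.6667) → pose (-0.3674, 2.1036, 1.4222)
step 3: θ'=1.2972 (R=4.0000) → pose (-0.4721, 1.6150, 1.2972)
step 4: θ'=3.2972 (R=2.0000) → pose (-2.7076, 4.1312, 3.2972)
step 5: θ'=3.2972 (straight) → pose (-1.4727, 4.3250, 3.2972)

(-1.4727, 4.3250, 3.2972)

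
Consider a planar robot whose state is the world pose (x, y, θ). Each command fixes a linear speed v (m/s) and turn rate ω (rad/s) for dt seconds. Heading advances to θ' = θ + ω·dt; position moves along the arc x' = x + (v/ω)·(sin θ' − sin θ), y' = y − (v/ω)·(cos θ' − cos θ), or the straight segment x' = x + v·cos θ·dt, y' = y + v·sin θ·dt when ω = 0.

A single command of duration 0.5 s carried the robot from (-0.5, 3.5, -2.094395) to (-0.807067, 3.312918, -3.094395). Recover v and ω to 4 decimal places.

Δθ = -3.094395 − -2.094395 = -1.000000
ω = Δθ/dt = -1.000000/0.5 = -2.0000
R = Δx/(sin θ' − sin θ) = -0.3750
v = R·ω = -0.3750·-2.0000 = 0.7500

v = 0.7500, ω = -2.0000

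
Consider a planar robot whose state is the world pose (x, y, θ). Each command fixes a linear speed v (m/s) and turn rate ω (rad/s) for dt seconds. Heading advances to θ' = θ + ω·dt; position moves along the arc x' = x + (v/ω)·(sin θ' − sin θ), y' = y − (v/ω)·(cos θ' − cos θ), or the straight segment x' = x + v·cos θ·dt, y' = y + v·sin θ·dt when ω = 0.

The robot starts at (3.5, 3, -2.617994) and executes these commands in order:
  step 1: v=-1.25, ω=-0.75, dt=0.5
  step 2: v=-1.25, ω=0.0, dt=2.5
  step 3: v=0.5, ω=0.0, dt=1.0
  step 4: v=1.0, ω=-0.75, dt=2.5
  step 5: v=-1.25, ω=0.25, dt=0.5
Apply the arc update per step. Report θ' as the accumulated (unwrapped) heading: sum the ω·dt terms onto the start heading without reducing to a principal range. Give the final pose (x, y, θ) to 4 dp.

step 1: θ'=-2.9930 (R=1.6667) → pose (4.0866, 3.2049, -2.9930)
step 2: θ'=-2.9930 (straight) → pose (7.1771, 3.6676, -2.9930)
step 3: θ'=-2.9930 (straight) → pose (6.6827, 3.5936, -2.9930)
step 4: θ'=-4.8680 (R=-1.3333) → pose (5.1680, 5.1188, -4.8680)
step 5: θ'=-4.7430 (R=-5.0000) → pose (5.1100, 4.4969, -4.7430)

(5.1100, 4.4969, -4.7430)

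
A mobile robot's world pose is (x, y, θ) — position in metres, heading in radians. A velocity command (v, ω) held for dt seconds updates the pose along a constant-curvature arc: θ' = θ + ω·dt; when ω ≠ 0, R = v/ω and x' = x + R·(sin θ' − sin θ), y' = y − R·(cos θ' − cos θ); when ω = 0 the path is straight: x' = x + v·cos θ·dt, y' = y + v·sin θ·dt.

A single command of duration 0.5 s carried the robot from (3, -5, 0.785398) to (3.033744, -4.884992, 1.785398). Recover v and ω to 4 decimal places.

Δθ = 1.785398 − 0.785398 = 1.000000
ω = Δθ/dt = 1.000000/0.5 = 2.0000
R = −Δy/(cos θ' − cos θ) = 0.1250
v = R·ω = 0.1250·2.0000 = 0.2500

v = 0.2500, ω = 2.0000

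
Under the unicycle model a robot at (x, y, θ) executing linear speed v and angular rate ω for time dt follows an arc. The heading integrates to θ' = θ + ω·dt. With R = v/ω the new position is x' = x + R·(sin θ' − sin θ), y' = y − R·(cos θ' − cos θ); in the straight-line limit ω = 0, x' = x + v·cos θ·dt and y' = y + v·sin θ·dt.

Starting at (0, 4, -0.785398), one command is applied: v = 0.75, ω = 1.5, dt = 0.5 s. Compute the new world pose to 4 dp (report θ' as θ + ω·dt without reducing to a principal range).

θ' = -0.7854 + 1.5·0.5 = -0.0354
R = v/ω = 0.75/1.5 = 0.5000
x' = 0 + 0.5000·(sin -0.0354 − sin -0.7854) = 0.3359
y' = 4 − 0.5000·(cos -0.0354 − cos -0.7854) = 3.8539

(0.3359, 3.8539, -0.0354)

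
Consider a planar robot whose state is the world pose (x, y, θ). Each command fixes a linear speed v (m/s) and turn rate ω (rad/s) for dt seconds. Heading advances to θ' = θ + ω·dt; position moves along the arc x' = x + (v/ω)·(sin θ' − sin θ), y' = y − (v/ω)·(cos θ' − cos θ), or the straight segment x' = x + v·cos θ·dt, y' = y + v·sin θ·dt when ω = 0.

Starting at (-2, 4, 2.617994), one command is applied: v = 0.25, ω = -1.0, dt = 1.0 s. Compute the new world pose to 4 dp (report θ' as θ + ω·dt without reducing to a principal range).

θ' = 2.6180 + -1.0·1.0 = 1.6180
R = v/ω = 0.25/-1.0 = -0.2500
x' = -2 + -0.2500·(sin 1.6180 − sin 2.6180) = -2.1247
y' = 4 − -0.2500·(cos 1.6180 − cos 2.6180) = 4.2047

(-2.1247, 4.2047, 1.6180)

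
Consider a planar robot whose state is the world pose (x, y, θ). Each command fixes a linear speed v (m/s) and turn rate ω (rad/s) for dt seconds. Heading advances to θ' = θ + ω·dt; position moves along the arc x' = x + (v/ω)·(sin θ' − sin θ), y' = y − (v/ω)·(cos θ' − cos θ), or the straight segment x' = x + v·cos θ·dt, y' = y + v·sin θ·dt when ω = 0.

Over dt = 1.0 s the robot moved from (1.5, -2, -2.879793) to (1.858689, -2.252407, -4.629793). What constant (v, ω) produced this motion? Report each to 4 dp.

Δθ = -4.629793 − -2.879793 = -1.750000
ω = Δθ/dt = -1.750000/1.0 = -1.7500
R = Δx/(sin θ' − sin θ) = 0.2857
v = R·ω = 0.2857·-1.7500 = -0.5000

v = -0.5000, ω = -1.7500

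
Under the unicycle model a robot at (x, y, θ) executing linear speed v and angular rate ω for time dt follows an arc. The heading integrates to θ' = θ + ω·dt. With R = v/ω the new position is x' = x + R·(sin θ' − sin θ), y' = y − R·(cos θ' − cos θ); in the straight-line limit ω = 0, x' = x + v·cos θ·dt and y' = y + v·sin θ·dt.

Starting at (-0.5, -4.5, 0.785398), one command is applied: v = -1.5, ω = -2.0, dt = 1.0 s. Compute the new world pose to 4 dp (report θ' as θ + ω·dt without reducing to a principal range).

θ' = 0.7854 + -2.0·1.0 = -1.2146
R = v/ω = -1.5/-2.0 = 0.7500
x' = -0.5 + 0.7500·(sin -1.2146 − sin 0.7854) = -1.7333
y' = -4.5 − 0.7500·(cos -1.2146 − cos 0.7854) = -4.2312

(-1.7333, -4.2312, -1.2146)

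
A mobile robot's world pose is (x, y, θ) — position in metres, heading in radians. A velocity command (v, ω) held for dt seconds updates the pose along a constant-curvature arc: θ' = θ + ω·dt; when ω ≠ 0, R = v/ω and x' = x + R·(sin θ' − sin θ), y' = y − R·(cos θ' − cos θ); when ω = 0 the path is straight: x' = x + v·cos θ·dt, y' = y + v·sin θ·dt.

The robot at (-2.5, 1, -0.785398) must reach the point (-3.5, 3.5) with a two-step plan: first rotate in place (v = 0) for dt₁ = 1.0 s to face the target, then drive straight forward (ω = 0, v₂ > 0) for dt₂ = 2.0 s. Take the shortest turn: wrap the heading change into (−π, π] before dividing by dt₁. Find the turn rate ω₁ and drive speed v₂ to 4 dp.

heading to target = atan2(3.5−1, -3.5−-2.5) = 1.9513
Δθ = wrap(1.9513 − -0.7854) = 2.7367; ω₁ = Δθ/dt₁ = 2.7367
distance = √((-3.5−-2.5)² + (3.5−1)²) = 2.6926; v₂ = distance/dt₂ = 1.3463

ω₁ = 2.7367, v₂ = 1.3463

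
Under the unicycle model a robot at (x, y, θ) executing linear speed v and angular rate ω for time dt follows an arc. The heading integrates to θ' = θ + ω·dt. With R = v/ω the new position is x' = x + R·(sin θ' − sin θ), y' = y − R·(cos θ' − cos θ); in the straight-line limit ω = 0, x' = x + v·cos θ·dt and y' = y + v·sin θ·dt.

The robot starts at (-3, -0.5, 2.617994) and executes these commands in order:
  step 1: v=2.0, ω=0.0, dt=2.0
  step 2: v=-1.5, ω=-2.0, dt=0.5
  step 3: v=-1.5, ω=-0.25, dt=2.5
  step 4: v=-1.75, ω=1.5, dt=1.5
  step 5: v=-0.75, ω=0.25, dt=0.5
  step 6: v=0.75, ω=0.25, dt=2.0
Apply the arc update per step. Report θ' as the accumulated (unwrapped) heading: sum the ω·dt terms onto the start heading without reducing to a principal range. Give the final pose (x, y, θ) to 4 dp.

step 1: θ'=2.6180 (straight) → pose (-6.4641, 1.5000, 2.6180)
step 2: θ'=1.6180 (R=0.7500) → pose (-6.0899, 0.8859, 1.6180)
step 3: θ'=0.9930 (R=6.0000) → pose (-7.0573, -2.6743, 0.9930)
step 4: θ'=3.2430 (R=-1.1667) → pose (-5.9619, -4.4722, 3.2430)
step 5: θ'=3.3680 (R=-3.0000) → pose (-5.5922, -4.4111, 3.3680)
step 6: θ'=3.8680 (R=3.0000) → pose (-6.9113, -5.0918, 3.8680)

(-6.9113, -5.0918, 3.8680)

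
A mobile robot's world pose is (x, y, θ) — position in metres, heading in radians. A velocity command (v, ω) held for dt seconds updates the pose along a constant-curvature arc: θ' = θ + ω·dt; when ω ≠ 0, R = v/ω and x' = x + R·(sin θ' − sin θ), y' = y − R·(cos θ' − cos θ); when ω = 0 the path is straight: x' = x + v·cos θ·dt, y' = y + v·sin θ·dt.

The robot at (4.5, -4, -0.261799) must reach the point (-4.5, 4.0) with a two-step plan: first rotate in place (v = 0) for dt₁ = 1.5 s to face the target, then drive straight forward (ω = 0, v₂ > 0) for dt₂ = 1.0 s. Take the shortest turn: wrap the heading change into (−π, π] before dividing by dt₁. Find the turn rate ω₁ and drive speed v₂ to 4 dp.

heading to target = atan2(4−-4, -4.5−4.5) = 2.4150
Δθ = wrap(2.4150 − -0.2618) = 2.6767; ω₁ = Δθ/dt₁ = 1.7845
distance = √((-4.5−4.5)² + (4−-4)²) = 12.0416; v₂ = distance/dt₂ = 12.0416

ω₁ = 1.7845, v₂ = 12.0416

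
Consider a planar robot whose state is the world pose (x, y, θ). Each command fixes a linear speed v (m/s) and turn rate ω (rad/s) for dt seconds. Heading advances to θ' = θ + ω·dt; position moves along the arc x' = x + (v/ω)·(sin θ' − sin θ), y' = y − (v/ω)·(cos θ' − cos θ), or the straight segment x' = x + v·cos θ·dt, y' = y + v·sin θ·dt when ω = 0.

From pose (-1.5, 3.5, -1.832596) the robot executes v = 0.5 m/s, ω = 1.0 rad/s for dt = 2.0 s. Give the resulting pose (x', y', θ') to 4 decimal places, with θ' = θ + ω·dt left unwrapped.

(-0.9337, 2.8776, 0.1674)

θ' = -1.8326 + 1.0·2.0 = 0.1674
R = v/ω = 0.5/1.0 = 0.5000
x' = -1.5 + 0.5000·(sin 0.1674 − sin -1.8326) = -0.9337
y' = 3.5 − 0.5000·(cos 0.1674 − cos -1.8326) = 2.8776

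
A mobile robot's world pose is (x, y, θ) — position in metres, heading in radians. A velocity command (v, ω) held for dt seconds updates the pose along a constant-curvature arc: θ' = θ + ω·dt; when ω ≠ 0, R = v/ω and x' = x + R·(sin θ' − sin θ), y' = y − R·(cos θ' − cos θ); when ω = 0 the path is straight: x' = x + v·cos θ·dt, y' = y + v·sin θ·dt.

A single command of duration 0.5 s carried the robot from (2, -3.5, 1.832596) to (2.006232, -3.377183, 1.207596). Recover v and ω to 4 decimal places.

Δθ = 1.207596 − 1.832596 = -0.625000
ω = Δθ/dt = -0.625000/0.5 = -1.2500
R = −Δy/(cos θ' − cos θ) = -0.2000
v = R·ω = -0.2000·-1.2500 = 0.2500

v = 0.2500, ω = -1.2500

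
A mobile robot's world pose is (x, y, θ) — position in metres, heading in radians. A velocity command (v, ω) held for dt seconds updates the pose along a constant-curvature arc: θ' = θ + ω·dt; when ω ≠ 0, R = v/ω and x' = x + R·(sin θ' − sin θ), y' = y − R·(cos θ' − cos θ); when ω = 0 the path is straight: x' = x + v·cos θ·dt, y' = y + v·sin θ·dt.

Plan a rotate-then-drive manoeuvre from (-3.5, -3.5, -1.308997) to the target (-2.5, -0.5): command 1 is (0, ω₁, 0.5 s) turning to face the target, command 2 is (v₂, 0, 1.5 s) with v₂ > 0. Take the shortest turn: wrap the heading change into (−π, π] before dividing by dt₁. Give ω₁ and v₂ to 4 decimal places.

heading to target = atan2(-0.5−-3.5, -2.5−-3.5) = 1.2490
Δθ = wrap(1.2490 − -1.3090) = 2.5580; ω₁ = Δθ/dt₁ = 5.1161
distance = √((-2.5−-3.5)² + (-0.5−-3.5)²) = 3.1623; v₂ = distance/dt₂ = 2.1082

ω₁ = 5.1161, v₂ = 2.1082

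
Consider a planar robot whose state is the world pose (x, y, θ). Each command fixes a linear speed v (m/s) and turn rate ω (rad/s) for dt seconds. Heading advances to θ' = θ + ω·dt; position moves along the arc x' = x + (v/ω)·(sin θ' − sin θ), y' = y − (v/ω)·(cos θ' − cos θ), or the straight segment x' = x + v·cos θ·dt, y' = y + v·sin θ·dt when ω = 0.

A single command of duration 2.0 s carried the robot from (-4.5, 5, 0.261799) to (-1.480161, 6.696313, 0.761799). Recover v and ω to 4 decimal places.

v = 1.7500, ω = 0.2500

Δθ = 0.761799 − 0.261799 = 0.500000
ω = Δθ/dt = 0.500000/2.0 = 0.2500
R = Δx/(sin θ' − sin θ) = 7.0000
v = R·ω = 7.0000·0.2500 = 1.7500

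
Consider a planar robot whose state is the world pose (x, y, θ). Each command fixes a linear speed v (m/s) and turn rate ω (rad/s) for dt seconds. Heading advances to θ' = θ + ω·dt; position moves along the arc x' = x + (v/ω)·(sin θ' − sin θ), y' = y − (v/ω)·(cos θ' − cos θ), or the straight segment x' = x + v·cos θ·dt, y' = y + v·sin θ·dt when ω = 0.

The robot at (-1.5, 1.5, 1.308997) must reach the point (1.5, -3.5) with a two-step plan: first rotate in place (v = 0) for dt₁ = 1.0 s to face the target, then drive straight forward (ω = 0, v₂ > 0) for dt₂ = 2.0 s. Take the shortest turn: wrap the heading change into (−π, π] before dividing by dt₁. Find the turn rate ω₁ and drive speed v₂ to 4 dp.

ω₁ = -2.3394, v₂ = 2.9155

heading to target = atan2(-3.5−1.5, 1.5−-1.5) = -1.0304
Δθ = wrap(-1.0304 − 1.3090) = -2.3394; ω₁ = Δθ/dt₁ = -2.3394
distance = √((1.5−-1.5)² + (-3.5−1.5)²) = 5.8310; v₂ = distance/dt₂ = 2.9155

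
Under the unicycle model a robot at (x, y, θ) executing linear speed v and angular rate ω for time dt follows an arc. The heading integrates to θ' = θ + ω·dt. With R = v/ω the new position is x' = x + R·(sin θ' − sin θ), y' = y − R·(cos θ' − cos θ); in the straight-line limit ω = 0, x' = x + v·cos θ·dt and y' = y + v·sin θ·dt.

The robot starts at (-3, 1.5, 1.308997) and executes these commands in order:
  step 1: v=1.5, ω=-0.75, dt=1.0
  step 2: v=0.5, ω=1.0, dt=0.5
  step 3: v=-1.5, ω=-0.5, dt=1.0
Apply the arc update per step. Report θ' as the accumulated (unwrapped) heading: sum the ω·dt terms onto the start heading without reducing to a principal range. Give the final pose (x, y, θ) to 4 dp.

step 1: θ'=0.5590 (R=-2.0000) → pose (-2.1288, 2.6779, 0.5590)
step 2: θ'=1.0590 (R=0.5000) → pose (-1.9581, 2.8570, 1.0590)
step 3: θ'=0.5590 (R=3.0000) → pose (-2.9826, 1.7828, 0.5590)

(-2.9826, 1.7828, 0.5590)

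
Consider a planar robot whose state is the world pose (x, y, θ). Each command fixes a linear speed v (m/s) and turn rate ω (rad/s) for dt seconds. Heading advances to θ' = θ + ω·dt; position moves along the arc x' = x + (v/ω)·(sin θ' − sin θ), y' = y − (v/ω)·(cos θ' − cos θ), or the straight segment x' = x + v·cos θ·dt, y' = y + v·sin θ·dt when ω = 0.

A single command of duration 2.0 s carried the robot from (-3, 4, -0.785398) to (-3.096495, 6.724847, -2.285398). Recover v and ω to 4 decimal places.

Δθ = -2.285398 − -0.785398 = -1.500000
ω = Δθ/dt = -1.500000/2.0 = -0.7500
R = −Δy/(cos θ' − cos θ) = 2.0000
v = R·ω = 2.0000·-0.7500 = -1.5000

v = -1.5000, ω = -0.7500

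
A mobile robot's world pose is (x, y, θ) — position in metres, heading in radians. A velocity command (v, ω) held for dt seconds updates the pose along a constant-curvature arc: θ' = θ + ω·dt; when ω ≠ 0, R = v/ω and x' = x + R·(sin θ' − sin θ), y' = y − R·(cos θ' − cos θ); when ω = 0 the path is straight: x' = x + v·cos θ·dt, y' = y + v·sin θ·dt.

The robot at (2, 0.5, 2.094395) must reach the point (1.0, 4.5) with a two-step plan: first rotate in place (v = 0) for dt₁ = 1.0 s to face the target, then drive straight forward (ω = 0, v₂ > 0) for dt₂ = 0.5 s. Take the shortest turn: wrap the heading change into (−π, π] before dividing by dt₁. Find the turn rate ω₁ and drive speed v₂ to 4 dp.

ω₁ = -0.2786, v₂ = 8.2462

heading to target = atan2(4.5−0.5, 1−2) = 1.8158
Δθ = wrap(1.8158 − 2.0944) = -0.2786; ω₁ = Δθ/dt₁ = -0.2786
distance = √((1−2)² + (4.5−0.5)²) = 4.1231; v₂ = distance/dt₂ = 8.2462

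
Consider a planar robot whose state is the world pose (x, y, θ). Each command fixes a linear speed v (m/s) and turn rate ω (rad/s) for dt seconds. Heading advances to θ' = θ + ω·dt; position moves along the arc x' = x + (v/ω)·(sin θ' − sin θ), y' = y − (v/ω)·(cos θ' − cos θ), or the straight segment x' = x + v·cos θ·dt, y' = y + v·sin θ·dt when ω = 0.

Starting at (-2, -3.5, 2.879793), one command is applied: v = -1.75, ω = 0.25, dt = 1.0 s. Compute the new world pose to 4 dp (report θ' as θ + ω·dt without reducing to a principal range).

(-0.2709, -3.7380, 3.1298)

θ' = 2.8798 + 0.25·1.0 = 3.1298
R = v/ω = -1.75/0.25 = -7.0000
x' = -2 + -7.0000·(sin 3.1298 − sin 2.8798) = -0.2709
y' = -3.5 − -7.0000·(cos 3.1298 − cos 2.8798) = -3.7380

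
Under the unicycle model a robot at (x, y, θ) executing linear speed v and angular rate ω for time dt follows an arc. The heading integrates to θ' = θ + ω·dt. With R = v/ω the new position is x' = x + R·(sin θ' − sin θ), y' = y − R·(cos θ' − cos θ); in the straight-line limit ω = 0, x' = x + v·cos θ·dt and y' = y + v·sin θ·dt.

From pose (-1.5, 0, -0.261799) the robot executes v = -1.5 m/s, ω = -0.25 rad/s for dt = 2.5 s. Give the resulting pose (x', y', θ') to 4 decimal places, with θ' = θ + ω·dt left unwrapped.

(-4.5974, 2.0042, -0.8868)

θ' = -0.2618 + -0.25·2.5 = -0.8868
R = v/ω = -1.5/-0.25 = 6.0000
x' = -1.5 + 6.0000·(sin -0.8868 − sin -0.2618) = -4.5974
y' = 0 − 6.0000·(cos -0.8868 − cos -0.2618) = 2.0042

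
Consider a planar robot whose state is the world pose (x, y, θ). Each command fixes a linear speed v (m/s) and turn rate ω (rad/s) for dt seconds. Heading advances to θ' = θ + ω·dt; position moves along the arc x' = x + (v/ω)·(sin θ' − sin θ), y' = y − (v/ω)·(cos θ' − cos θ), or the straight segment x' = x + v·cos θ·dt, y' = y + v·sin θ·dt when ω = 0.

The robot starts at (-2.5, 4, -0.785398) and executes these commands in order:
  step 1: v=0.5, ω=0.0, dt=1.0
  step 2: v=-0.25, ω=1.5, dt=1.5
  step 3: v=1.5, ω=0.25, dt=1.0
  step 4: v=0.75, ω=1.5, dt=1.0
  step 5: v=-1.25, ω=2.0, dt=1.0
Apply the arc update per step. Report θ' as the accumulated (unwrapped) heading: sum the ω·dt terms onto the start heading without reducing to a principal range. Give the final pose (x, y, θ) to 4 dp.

(-2.4872, 6.3933, 5.2146)

step 1: θ'=-0.7854 (straight) → pose (-2.1464, 3.6464, -0.7854)
step 2: θ'=1.4646 (R=-0.1667) → pose (-2.4300, 3.5463, 1.4646)
step 3: θ'=1.7146 (R=6.0000) → pose (-2.4582, 5.0421, 1.7146)
step 4: θ'=3.2146 (R=0.5000) → pose (-2.9895, 5.4691, 3.2146)
step 5: θ'=5.2146 (R=-0.6250) → pose (-2.4872, 6.3933, 5.2146)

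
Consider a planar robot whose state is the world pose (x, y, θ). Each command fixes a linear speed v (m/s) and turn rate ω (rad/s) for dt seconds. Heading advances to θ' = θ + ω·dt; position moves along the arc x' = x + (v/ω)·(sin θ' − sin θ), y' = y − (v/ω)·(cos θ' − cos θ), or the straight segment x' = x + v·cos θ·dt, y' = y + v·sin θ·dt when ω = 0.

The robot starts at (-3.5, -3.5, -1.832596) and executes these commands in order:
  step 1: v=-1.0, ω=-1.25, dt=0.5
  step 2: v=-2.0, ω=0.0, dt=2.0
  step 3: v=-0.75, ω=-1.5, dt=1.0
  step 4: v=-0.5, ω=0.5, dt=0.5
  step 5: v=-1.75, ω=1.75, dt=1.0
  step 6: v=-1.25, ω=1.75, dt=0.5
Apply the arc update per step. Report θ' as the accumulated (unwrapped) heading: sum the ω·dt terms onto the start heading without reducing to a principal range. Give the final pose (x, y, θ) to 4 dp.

step 1: θ'=-2.4576 (R=0.8000) → pose (-3.2328, -3.0870, -2.4576)
step 2: θ'=-2.4576 (straight) → pose (-0.1326, -0.5594, -2.4576)
step 3: θ'=-3.9576 (R=0.5000) → pose (0.5476, -0.6044, -3.9576)
step 4: θ'=-3.7076 (R=-1.0000) → pose (0.7397, -0.7633, -3.7076)
step 5: θ'=-1.9576 (R=-1.0000) → pose (2.2021, -0.2965, -1.9576)
step 6: θ'=-1.0826 (R=-0.7143) → pose (2.1715, 0.3080, -1.0826)

(2.1715, 0.3080, -1.0826)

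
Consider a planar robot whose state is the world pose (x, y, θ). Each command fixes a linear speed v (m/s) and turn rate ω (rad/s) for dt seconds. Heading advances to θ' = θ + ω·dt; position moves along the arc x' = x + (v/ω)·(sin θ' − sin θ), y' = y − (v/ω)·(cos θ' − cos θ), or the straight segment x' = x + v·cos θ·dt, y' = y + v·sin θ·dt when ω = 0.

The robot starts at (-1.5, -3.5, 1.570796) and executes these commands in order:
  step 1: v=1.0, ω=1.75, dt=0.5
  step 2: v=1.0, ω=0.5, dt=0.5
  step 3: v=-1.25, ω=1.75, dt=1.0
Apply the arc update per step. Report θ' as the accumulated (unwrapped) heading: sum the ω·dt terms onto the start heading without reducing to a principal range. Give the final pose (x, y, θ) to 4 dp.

step 1: θ'=2.4458 (R=0.5714) → pose (-1.7051, -3.0614, 2.4458)
step 2: θ'=2.6958 (R=2.0000) → pose (-2.1248, -2.7920, 2.6958)
step 3: θ'=4.4458 (R=-0.7143) → pose (-1.1277, -2.3357, 4.4458)

(-1.1277, -2.3357, 4.4458)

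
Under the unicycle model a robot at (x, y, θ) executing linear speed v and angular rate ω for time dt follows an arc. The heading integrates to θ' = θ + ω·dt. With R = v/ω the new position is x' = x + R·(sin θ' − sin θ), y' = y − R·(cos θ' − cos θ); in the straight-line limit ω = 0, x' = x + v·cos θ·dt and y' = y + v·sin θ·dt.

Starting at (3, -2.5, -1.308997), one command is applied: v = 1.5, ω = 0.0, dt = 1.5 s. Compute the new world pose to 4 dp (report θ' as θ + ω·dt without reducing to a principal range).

(3.5823, -4.6733, -1.3090)

θ' = -1.3090 + 0.0·1.5 = -1.3090
ω = 0 → straight: x' = 3 + 1.5·cos(-1.3090)·1.5 = 3.5823
y' = -2.5 + 1.5·sin(-1.3090)·1.5 = -4.6733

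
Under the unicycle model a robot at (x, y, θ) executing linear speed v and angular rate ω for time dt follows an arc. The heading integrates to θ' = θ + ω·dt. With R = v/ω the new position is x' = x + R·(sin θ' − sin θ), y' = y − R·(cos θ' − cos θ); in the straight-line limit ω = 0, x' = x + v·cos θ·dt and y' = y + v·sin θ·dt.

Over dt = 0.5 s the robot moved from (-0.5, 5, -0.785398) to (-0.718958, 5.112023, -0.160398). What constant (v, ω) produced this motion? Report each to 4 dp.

Δθ = -0.160398 − -0.785398 = 0.625000
ω = Δθ/dt = 0.625000/0.5 = 1.2500
R = Δx/(sin θ' − sin θ) = -0.4000
v = R·ω = -0.4000·1.2500 = -0.5000

v = -0.5000, ω = 1.2500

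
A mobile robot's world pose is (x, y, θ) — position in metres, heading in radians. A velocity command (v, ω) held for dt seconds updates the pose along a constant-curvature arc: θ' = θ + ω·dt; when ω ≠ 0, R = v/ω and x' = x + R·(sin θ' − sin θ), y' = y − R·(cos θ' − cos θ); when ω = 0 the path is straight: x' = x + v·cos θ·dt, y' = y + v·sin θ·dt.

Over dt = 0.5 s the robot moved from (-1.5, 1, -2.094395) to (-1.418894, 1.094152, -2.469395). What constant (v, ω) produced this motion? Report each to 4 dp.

Δθ = -2.469395 − -2.094395 = -0.375000
ω = Δθ/dt = -0.375000/0.5 = -0.7500
R = −Δy/(cos θ' − cos θ) = 0.3333
v = R·ω = 0.3333·-0.7500 = -0.2500

v = -0.2500, ω = -0.7500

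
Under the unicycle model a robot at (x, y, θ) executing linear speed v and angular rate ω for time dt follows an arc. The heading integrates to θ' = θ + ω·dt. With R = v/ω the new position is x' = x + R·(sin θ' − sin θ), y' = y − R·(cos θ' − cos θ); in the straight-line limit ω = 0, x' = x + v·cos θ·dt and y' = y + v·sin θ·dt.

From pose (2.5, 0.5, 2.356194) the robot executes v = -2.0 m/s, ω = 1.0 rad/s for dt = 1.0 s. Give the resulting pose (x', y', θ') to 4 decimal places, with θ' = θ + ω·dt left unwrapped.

θ' = 2.3562 + 1.0·1.0 = 3.3562
R = v/ω = -2.0/1.0 = -2.0000
x' = 2.5 + -2.0000·(sin 3.3562 − sin 2.3562) = 4.3401
y' = 0.5 − -2.0000·(cos 3.3562 − cos 2.3562) = -0.0399

(4.3401, -0.0399, 3.3562)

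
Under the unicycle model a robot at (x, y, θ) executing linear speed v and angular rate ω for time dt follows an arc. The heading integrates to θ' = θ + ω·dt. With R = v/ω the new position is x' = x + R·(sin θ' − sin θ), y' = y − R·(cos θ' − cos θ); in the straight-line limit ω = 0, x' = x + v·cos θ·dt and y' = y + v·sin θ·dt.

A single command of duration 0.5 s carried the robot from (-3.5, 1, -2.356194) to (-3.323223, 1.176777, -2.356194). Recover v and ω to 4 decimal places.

v = -0.5000, ω = 0.0000

Δθ = -2.356194 − -2.356194 = 0.000000
ω = Δθ/dt = 0.000000/0.5 = 0.0000
ω = 0 → v = (Δx·cos θ + Δy·sin θ)/dt = -0.5000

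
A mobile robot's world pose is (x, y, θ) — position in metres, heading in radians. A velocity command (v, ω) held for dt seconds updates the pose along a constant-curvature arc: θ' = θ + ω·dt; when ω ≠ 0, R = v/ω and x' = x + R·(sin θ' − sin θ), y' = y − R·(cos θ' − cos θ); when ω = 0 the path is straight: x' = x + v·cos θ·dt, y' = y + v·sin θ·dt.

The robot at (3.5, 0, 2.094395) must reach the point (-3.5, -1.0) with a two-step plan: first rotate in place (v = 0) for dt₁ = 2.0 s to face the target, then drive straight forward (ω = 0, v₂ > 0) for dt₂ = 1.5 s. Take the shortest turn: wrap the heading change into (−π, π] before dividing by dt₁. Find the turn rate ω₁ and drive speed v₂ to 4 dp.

heading to target = atan2(-1−0, -3.5−3.5) = -2.9997
Δθ = wrap(-2.9997 − 2.0944) = 1.1891; ω₁ = Δθ/dt₁ = 0.5945
distance = √((-3.5−3.5)² + (-1−0)²) = 7.0711; v₂ = distance/dt₂ = 4.7140

ω₁ = 0.5945, v₂ = 4.7140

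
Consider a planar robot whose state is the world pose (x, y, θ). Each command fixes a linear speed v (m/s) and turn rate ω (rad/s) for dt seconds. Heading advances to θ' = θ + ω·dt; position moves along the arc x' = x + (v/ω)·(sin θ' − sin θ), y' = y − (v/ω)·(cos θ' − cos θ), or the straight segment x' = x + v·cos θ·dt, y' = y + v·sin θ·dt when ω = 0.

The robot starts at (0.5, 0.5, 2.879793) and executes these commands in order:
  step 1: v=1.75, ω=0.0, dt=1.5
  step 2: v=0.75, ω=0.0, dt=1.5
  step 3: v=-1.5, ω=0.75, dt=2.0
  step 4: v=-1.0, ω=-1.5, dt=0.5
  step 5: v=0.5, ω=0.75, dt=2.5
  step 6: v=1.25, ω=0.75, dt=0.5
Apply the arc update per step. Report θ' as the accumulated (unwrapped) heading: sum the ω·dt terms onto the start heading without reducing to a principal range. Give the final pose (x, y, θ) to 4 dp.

step 1: θ'=2.8798 (straight) → pose (-2.0356, 1.1794, 2.8798)
step 2: θ'=2.8798 (straight) → pose (-3.1222, 1.4706, 2.8798)
step 3: θ'=4.3798 (R=-2.0000) → pose (-0.7142, 2.7494, 4.3798)
step 4: θ'=3.6298 (R=0.6667) → pose (-0.3967, 3.1205, 3.6298)
step 5: θ'=5.5048 (R=0.6667) → pose (-0.5521, 2.0571, 5.5048)
step 6: θ'=5.8798 (R=1.6667) → pose (-0.0362, 1.7109, 5.8798)

(-0.0362, 1.7109, 5.8798)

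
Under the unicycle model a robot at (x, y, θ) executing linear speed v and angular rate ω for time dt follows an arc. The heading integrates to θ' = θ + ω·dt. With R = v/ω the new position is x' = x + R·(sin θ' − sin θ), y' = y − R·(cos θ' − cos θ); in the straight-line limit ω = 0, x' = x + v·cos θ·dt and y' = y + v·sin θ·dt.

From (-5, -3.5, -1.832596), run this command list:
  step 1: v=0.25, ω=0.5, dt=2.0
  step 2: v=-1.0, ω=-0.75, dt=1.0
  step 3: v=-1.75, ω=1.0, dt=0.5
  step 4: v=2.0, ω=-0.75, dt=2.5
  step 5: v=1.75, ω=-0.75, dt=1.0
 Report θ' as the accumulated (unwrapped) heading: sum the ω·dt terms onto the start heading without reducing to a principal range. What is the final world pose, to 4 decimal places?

step 1: θ'=-0.8326 (R=0.5000) → pose (-4.8869, -3.9659, -0.8326)
step 2: θ'=-1.5826 (R=1.3333) → pose (-5.2339, -3.0529, -1.5826)
step 3: θ'=-1.0826 (R=-1.7500) → pose (-5.4382, -2.2114, -1.0826)
step 4: θ'=-2.9576 (R=-2.6667) → pose (-7.3054, -6.0838, -2.9576)
step 5: θ'=-3.7076 (R=-2.3333) → pose (-8.9836, -5.7593, -3.7076)

(-8.9836, -5.7593, -3.7076)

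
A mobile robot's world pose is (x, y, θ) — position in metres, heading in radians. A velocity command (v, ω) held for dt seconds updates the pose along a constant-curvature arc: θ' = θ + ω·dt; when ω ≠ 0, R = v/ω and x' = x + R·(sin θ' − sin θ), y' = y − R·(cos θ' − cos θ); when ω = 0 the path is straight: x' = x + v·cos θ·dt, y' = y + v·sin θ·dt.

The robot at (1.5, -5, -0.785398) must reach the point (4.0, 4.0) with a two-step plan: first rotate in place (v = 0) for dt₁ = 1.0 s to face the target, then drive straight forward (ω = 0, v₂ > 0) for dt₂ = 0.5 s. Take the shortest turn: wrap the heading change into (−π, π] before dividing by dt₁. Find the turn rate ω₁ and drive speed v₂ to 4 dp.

heading to target = atan2(4−-5, 4−1.5) = 1.2998
Δθ = wrap(1.2998 − -0.7854) = 2.0852; ω₁ = Δθ/dt₁ = 2.0852
distance = √((4−1.5)² + (4−-5)²) = 9.3408; v₂ = distance/dt₂ = 18.6815

ω₁ = 2.0852, v₂ = 18.6815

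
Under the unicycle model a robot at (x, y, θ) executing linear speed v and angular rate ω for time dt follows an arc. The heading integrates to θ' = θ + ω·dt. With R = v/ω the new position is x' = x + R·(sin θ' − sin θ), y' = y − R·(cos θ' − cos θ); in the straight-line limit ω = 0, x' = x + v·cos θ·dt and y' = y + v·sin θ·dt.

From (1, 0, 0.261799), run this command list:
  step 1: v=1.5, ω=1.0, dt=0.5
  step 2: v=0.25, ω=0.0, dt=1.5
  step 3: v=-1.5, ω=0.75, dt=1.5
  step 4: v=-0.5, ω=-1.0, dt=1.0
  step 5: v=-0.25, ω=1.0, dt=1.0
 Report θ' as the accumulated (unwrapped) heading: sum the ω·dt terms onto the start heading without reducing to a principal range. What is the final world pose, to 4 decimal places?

(1.2664, -2.1534, 1.8868)

step 1: θ'=0.7618 (R=1.5000) → pose (1.6471, 0.3635, 0.7618)
step 2: θ'=0.7618 (straight) → pose (1.9185, 0.6223, 0.7618)
step 3: θ'=1.8868 (R=-2.0000) → pose (1.3979, -1.4464, 1.8868)
step 4: θ'=0.8868 (R=0.5000) → pose (1.3102, -1.9177, 0.8868)
step 5: θ'=1.8868 (R=-0.2500) → pose (1.2664, -2.1534, 1.8868)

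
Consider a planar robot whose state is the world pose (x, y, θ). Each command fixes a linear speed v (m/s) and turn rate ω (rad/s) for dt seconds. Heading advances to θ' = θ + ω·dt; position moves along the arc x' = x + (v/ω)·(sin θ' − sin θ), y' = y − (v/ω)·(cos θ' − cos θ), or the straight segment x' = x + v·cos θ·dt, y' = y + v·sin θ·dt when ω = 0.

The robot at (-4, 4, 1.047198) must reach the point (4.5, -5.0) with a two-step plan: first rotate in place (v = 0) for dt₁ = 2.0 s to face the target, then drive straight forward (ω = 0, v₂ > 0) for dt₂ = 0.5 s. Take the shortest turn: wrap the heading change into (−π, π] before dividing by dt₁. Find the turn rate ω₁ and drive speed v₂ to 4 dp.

ω₁ = -0.9306, v₂ = 24.7588

heading to target = atan2(-5−4, 4.5−-4) = -0.8140
Δθ = wrap(-0.8140 − 1.0472) = -1.8612; ω₁ = Δθ/dt₁ = -0.9306
distance = √((4.5−-4)² + (-5−4)²) = 12.3794; v₂ = distance/dt₂ = 24.7588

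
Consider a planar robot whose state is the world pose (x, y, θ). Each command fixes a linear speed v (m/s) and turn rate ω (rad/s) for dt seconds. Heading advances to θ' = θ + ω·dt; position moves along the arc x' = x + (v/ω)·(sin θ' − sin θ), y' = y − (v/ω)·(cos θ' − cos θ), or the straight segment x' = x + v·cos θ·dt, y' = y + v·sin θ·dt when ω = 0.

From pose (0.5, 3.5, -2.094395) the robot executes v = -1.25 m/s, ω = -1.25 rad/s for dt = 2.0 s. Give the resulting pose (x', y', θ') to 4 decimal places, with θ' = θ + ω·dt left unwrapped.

(2.3591, 3.1177, -4.5944)

θ' = -2.0944 + -1.25·2.0 = -4.5944
R = v/ω = -1.25/-1.25 = 1.0000
x' = 0.5 + 1.0000·(sin -4.5944 − sin -2.0944) = 2.3591
y' = 3.5 − 1.0000·(cos -4.5944 − cos -2.0944) = 3.1177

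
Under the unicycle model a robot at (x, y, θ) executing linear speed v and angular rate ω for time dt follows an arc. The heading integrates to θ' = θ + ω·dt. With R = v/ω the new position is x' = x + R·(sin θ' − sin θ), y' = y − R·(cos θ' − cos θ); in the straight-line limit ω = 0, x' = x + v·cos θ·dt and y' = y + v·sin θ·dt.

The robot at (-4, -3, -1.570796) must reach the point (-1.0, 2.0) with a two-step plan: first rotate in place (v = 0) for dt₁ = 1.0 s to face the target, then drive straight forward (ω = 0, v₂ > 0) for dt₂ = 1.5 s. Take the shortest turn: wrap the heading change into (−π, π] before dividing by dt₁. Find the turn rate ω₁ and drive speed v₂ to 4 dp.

ω₁ = 2.6012, v₂ = 3.8873

heading to target = atan2(2−-3, -1−-4) = 1.0304
Δθ = wrap(1.0304 − -1.5708) = 2.6012; ω₁ = Δθ/dt₁ = 2.6012
distance = √((-1−-4)² + (2−-3)²) = 5.8310; v₂ = distance/dt₂ = 3.8873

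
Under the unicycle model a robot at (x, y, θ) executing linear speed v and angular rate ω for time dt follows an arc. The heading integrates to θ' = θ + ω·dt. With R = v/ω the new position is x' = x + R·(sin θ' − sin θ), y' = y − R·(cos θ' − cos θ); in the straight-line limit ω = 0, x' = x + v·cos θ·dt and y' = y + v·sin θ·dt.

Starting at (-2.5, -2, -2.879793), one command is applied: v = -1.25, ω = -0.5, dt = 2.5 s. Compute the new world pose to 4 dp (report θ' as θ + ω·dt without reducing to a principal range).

θ' = -2.8798 + -0.5·2.5 = -4.1298
R = v/ω = -1.25/-0.5 = 2.5000
x' = -2.5 + 2.5000·(sin -4.1298 − sin -2.8798) = 0.2346
y' = -2 − 2.5000·(cos -4.1298 − cos -2.8798) = -3.0393

(0.2346, -3.0393, -4.1298)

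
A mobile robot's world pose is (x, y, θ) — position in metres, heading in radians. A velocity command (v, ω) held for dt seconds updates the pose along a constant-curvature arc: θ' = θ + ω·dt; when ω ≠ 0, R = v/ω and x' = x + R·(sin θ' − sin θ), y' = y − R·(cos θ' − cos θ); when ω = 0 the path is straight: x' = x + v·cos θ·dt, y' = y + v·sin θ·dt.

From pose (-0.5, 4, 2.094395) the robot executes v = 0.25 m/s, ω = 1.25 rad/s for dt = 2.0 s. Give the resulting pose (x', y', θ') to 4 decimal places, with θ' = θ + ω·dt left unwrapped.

(-0.8718, 3.9235, 4.5944)

θ' = 2.0944 + 1.25·2.0 = 4.5944
R = v/ω = 0.25/1.25 = 0.2000
x' = -0.5 + 0.2000·(sin 4.5944 − sin 2.0944) = -0.8718
y' = 4 − 0.2000·(cos 4.5944 − cos 2.0944) = 3.9235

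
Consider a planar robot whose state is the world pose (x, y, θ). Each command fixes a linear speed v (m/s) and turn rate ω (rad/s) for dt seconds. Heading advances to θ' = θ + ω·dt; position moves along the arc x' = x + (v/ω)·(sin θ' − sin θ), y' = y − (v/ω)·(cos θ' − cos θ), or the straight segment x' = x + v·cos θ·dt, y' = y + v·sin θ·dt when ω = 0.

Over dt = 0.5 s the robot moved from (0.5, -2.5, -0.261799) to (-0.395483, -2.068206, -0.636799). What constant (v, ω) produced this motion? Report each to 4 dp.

Δθ = -0.636799 − -0.261799 = -0.375000
ω = Δθ/dt = -0.375000/0.5 = -0.7500
R = Δx/(sin θ' − sin θ) = 2.6667
v = R·ω = 2.6667·-0.7500 = -2.0000

v = -2.0000, ω = -0.7500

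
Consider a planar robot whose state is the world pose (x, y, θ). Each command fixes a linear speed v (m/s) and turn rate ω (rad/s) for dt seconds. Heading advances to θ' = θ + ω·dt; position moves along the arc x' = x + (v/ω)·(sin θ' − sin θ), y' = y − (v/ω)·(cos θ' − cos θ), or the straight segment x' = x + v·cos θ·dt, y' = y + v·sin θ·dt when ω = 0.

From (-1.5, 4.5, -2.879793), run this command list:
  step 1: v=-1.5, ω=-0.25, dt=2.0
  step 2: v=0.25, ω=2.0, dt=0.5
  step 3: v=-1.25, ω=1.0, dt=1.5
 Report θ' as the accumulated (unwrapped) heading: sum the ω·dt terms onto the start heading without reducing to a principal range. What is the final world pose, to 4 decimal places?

step 1: θ'=-3.3798 (R=6.0000) → pose (1.4686, 4.5350, -3.3798)
step 2: θ'=-2.3798 (R=0.1250) → pose (1.3529, 4.5040, -2.3798)
step 3: θ'=-0.8798 (R=-1.2500) → pose (1.4533, 6.2051, -0.8798)

(1.4533, 6.2051, -0.8798)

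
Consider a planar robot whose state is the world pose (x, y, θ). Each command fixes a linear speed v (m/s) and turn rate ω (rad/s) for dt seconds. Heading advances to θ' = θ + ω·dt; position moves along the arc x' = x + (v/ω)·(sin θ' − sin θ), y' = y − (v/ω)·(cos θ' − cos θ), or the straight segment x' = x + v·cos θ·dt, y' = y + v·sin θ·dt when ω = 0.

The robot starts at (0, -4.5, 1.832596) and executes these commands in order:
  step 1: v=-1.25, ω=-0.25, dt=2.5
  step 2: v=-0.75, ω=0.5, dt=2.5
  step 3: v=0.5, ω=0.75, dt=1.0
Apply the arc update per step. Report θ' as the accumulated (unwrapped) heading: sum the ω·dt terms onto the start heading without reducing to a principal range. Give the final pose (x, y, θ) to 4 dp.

(-0.1667, -9.1174, 3.2076)

step 1: θ'=1.2076 (R=5.0000) → pose (-0.1558, -7.5704, 1.2076)
step 2: θ'=2.4576 (R=-1.5000) → pose (0.2985, -9.2659, 2.4576)
step 3: θ'=3.2076 (R=0.6667) → pose (-0.1667, -9.1174, 3.2076)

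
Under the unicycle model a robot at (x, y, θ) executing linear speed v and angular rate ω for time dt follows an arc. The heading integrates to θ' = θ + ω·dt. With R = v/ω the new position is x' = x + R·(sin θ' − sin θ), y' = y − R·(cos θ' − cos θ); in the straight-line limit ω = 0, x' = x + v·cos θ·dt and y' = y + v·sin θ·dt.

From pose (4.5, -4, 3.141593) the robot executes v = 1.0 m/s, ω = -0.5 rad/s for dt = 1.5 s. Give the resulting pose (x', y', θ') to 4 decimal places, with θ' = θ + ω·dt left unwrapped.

θ' = 3.1416 + -0.5·1.5 = 2.3916
R = v/ω = 1.0/-0.5 = -2.0000
x' = 4.5 + -2.0000·(sin 2.3916 − sin 3.1416) = 3.1367
y' = -4 − -2.0000·(cos 2.3916 − cos 3.1416) = -3.4634

(3.1367, -3.4634, 2.3916)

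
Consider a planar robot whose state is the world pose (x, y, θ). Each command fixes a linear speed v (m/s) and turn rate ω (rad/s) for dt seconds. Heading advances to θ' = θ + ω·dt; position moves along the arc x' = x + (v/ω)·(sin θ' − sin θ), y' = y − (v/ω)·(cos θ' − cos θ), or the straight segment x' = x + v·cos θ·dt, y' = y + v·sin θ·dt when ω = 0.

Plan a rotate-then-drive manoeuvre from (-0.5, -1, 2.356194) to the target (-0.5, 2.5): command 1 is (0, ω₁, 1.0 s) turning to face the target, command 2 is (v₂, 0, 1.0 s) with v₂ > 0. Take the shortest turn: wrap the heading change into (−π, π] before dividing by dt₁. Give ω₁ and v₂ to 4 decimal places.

ω₁ = -0.7854, v₂ = 3.5000

heading to target = atan2(2.5−-1, -0.5−-0.5) = 1.5708
Δθ = wrap(1.5708 − 2.3562) = -0.7854; ω₁ = Δθ/dt₁ = -0.7854
distance = √((-0.5−-0.5)² + (2.5−-1)²) = 3.5000; v₂ = distance/dt₂ = 3.5000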